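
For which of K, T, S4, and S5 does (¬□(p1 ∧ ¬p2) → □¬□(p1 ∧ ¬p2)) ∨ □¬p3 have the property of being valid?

S5-tableau for the negation ¬((¬□(p1 ∧ ¬p2) → □¬□(p1 ∧ ¬p2)) ∨ □¬p3):
1. ¬((¬□(p1 ∧ ¬p2) → □¬□(p1 ∧ ¬p2)) ∨ □¬p3), u
2. ¬(¬□(p1 ∧ ¬p2) → □¬□(p1 ∧ ¬p2)), u   [¬∨-rule on 1]
3. ¬□¬p3, u   [¬∨-rule on 1]
4. ¬□(p1 ∧ ¬p2), u   [¬→-rule on 2]
5. ¬□¬□(p1 ∧ ¬p2), u   [¬→-rule on 2]
6. p3, v   [¬□-rule on 3: fresh world v, uRv]
7. ¬(p1 ∧ ¬p2), w   [¬□-rule on 4: fresh world w, uRw]
8. p2, w   [¬∧-rule on 7 (branches; this branch)]
9. □(p1 ∧ ¬p2), x   [¬□-rule on 5: fresh world x, uRx]
10. p1 ∧ ¬p2, u   [□-rule on 9 via xRu]
11. p1, u   [∧-rule on 10]
12. ¬p2, u   [∧-rule on 10]
13. p1 ∧ ¬p2, v   [□-rule on 9 via xRv]
14. p1, v   [∧-rule on 13]
15. ¬p2, v   [∧-rule on 13]
16. p1 ∧ ¬p2, w   [□-rule on 9 via xRw]
17. p1, w   [∧-rule on 16]
18. ¬p2, w   [∧-rule on 16]
Accessibility: uRu, uRv, uRw, uRx, vRu, vRv, vRw, vRx, wRu, wRv, wRw, wRx, xRu, xRv, xRw, xRx
Branch closes: p2 and ¬p2 both at w.
Every branch closes (one shown): valid in S5.
S4-tableau for the negation ¬((¬□(p1 ∧ ¬p2) → □¬□(p1 ∧ ¬p2)) ∨ □¬p3):
1. ¬((¬□(p1 ∧ ¬p2) → □¬□(p1 ∧ ¬p2)) ∨ □¬p3), u
2. ¬(¬□(p1 ∧ ¬p2) → □¬□(p1 ∧ ¬p2)), u   [¬∨-rule on 1]
3. ¬□¬p3, u   [¬∨-rule on 1]
4. ¬□(p1 ∧ ¬p2), u   [¬→-rule on 2]
5. ¬□¬□(p1 ∧ ¬p2), u   [¬→-rule on 2]
6. p3, v   [¬□-rule on 3: fresh world v, uRv]
7. ¬(p1 ∧ ¬p2), w   [¬□-rule on 4: fresh world w, uRw]
8. p2, w   [¬∧-rule on 7 (branches; this branch)]
9. □(p1 ∧ ¬p2), x   [¬□-rule on 5: fresh world x, uRx]
10. p1 ∧ ¬p2, x   [□-rule on 9 via xRx]
11. p1, x   [∧-rule on 10]
12. ¬p2, x   [∧-rule on 10]
Accessibility: uRu, uRv, uRw, uRx, vRv, wRw, xRx
Complete open branch: countermodel on an S4-frame, so not valid in S4, nor in K, T (the same frame is also a K-frame and a T-frame).

S5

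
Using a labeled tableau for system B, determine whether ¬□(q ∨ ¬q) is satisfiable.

1. ¬□(q ∨ ¬q), u
2. ¬(q ∨ ¬q), v
3. ¬q, v
4. q, v
Accessibility: uRu, uRv, vRu, vRv
Branch closes: q and ¬q both at v.
Every branch closes; the branch above is one of them.

Unsatisfiable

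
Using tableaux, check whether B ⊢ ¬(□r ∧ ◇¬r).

Yes, valid

Tableau for the negation □r ∧ ◇¬r:
1. □r ∧ ◇¬r, u
2. □r, u   [∧-rule on 1]
3. ◇¬r, u   [∧-rule on 1]
4. r, u   [□-rule on 2 via uRu]
5. ¬r, v   [◇-rule on 3: fresh world v, uRv]
6. r, v   [□-rule on 2 via uRv]
Accessibility: uRu, uRv, vRu, vRv
Branch closes: r and ¬r both at v.
Every branch of the negation's tableau closes; the branch above is one of them.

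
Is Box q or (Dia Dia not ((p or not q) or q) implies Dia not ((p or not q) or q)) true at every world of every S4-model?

Yes, valid

Tableau for the negation not (Box q or (Dia Dia not ((p or not q) or q) implies Dia not ((p or not q) or q))):
1. not (Box q or (Dia Dia not ((p or not q) or q) implies Dia not ((p or not q) or q))), 0
2. not Box q, 0
3. not (Dia Dia not ((p or not q) or q) implies Dia not ((p or not q) or q)), 0
4. Dia Dia not ((p or not q) or q), 0
5. not Dia not ((p or not q) or q), 0
6. (p or not q) or q, 0
7. p or not q, 0
8. not q, 0
9. not q, 1
10. (p or not q) or q, 1
11. p or not q, 1
12. Dia not ((p or not q) or q), 2
13. (p or not q) or q, 2
14. p or not q, 2
15. not q, 2
16. not ((p or not q) or q), 3
17. not (p or not q), 3
18. not q, 3
19. not p, 3
20. q, 3
Accessibility: 0R0, 0R1, 0R2, 0R3, 1R1, 2R2, 2R3, 3R3
Branch closes: q and not q both at 3.
Every branch of the negation's tableau closes; the branch above is one of them.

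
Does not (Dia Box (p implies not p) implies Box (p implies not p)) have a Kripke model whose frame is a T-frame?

Satisfiable (open branch found)

1. not (Dia Box (p implies not p) implies Box (p implies not p)), w0
2. Dia Box (p implies not p), w0   [neg-implies-rule on 1]
3. not Box (p implies not p), w0   [neg-implies-rule on 1]
4. Box (p implies not p), w1   [Dia-rule on 2: fresh world w1, w0Rw1]
5. p implies not p, w1   [Box-rule on 4 via w1Rw1]
6. not p, w1   [implies-rule on 5 (branches; this branch)]
7. not (p implies not p), w2   [neg-Box-rule on 3: fresh world w2, w0Rw2]
8. p, w2   [neg-implies-rule on 7]
Accessibility: w0Rw0, w0Rw1, w0Rw2, w1Rw1, w2Rw2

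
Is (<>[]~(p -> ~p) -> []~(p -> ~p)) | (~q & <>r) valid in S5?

Valid in S5

Tableau for the negation ~((<>[]~(p -> ~p) -> []~(p -> ~p)) | (~q & <>r)):
1. ~((<>[]~(p -> ~p) -> []~(p -> ~p)) | (~q & <>r)), w0
2. ~(<>[]~(p -> ~p) -> []~(p -> ~p)), w0   [~|-rule on 1]
3. ~(~q & <>r), w0   [~|-rule on 1]
4. <>[]~(p -> ~p), w0   [~->-rule on 2]
5. ~[]~(p -> ~p), w0   [~->-rule on 2]
6. ~<>r, w0   [~&-rule on 3 (branches; this branch)]
7. ~r, w0   [~<>-rule on 6 via w0Rw0]
8. []~(p -> ~p), w1   [<>-rule on 4: fresh world w1, w0Rw1]
9. ~r, w1   [~<>-rule on 6 via w0Rw1]
10. ~(p -> ~p), w0   [[]-rule on 8 via w1Rw0]
11. p, w0   [~->-rule on 10]
12. ~(p -> ~p), w1   [[]-rule on 8 via w1Rw1]
13. p, w1   [~->-rule on 12]
14. p -> ~p, w2   [~[]-rule on 5: fresh world w2, w0Rw2]
15. ~r, w2   [~<>-rule on 6 via w0Rw2]
16. ~(p -> ~p), w2   [[]-rule on 8 via w1Rw2]
17. p, w2   [~->-rule on 16]
18. ~p, w2   [->-rule on 14 (branches; this branch)]
Accessibility: w0Rw0, w0Rw1, w0Rw2, w1Rw0, w1Rw1, w1Rw2, w2Rw0, w2Rw1, w2Rw2
Branch closes: p and ~p both at w2.
Every branch of the negation's tableau closes; the branch above is one of them.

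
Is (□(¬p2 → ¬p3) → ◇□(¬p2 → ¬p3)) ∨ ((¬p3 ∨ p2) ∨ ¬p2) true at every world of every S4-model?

Tableau for the negation ¬((□(¬p2 → ¬p3) → ◇□(¬p2 → ¬p3)) ∨ ((¬p3 ∨ p2) ∨ ¬p2)):
1. ¬((□(¬p2 → ¬p3) → ◇□(¬p2 → ¬p3)) ∨ ((¬p3 ∨ p2) ∨ ¬p2)), 0
2. ¬(□(¬p2 → ¬p3) → ◇□(¬p2 → ¬p3)), 0   [¬∨-rule on 1]
3. ¬((¬p3 ∨ p2) ∨ ¬p2), 0   [¬∨-rule on 1]
4. □(¬p2 → ¬p3), 0   [¬→-rule on 2]
5. ¬◇□(¬p2 → ¬p3), 0   [¬→-rule on 2]
6. ¬(¬p3 ∨ p2), 0   [¬∨-rule on 3]
7. p2, 0   [¬∨-rule on 3]
8. p3, 0   [¬∨-rule on 6]
9. ¬p2, 0   [¬∨-rule on 6]
Accessibility: 0R0
Branch closes: p2 and ¬p2 both at 0.
Every branch of the negation's tableau closes; the branch above is one of them.

Yes, valid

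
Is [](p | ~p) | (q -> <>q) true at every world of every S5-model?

Valid in S5

Tableau for the negation ~([](p | ~p) | (q -> <>q)):
1. ~([](p | ~p) | (q -> <>q)), u
2. ~[](p | ~p), u   [~|-rule on 1]
3. ~(q -> <>q), u   [~|-rule on 1]
4. q, u   [~->-rule on 3]
5. ~<>q, u   [~->-rule on 3]
6. ~q, u   [~<>-rule on 5 via uRu]
Accessibility: uRu
Branch closes: q and ~q both at u.
All branches of the negation close; one closing branch shown above.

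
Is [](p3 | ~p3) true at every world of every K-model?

Valid

Tableau for the negation ~[](p3 | ~p3):
1. ~[](p3 | ~p3), 0
2. ~(p3 | ~p3), 1
3. ~p3, 1
4. p3, 1
Accessibility: 0R1
Branch closes: p3 and ~p3 both at 1.
All branches of the negation close; one closing branch shown above.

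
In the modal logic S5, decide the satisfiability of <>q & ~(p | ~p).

No, unsatisfiable

1. <>q & ~(p | ~p), u
2. <>q, u   [&-rule on 1]
3. ~(p | ~p), u   [&-rule on 1]
4. ~p, u   [~|-rule on 3]
5. p, u   [~|-rule on 3]
Accessibility: uRu
Branch closes: p and ~p both at u.
(One branch shown.) All branches close.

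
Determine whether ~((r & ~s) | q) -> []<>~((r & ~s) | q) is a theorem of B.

Tableau for the negation ~(~((r & ~s) | q) -> []<>~((r & ~s) | q)):
1. ~(~((r & ~s) | q) -> []<>~((r & ~s) | q)), 0
2. ~((r & ~s) | q), 0
3. ~[]<>~((r & ~s) | q), 0
4. ~(r & ~s), 0
5. ~q, 0
6. s, 0
7. ~<>~((r & ~s) | q), 1
8. (r & ~s) | q, 0
9. (r & ~s) | q, 1
10. r & ~s, 0
11. r, 0
12. ~s, 0
Accessibility: 0R0, 0R1, 1R0, 1R1
Branch closes: s and ~s both at 0.
Every branch of the negation's tableau closes; the branch above is one of them.

Valid in B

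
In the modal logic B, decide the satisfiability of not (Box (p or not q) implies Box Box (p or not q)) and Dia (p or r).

Satisfiable

1. not (Box (p or not q) implies Box Box (p or not q)) and Dia (p or r), 0
2. not (Box (p or not q) implies Box Box (p or not q)), 0   [and-rule on 1]
3. Dia (p or r), 0   [and-rule on 1]
4. Box (p or not q), 0   [neg-implies-rule on 2]
5. not Box Box (p or not q), 0   [neg-implies-rule on 2]
6. p or not q, 0   [Box-rule on 4 via 0R0]
7. not q, 0   [or-rule on 6 (branches; this branch)]
8. p or r, 1   [Dia-rule on 3: fresh world 1, 0R1]
9. p or not q, 1   [Box-rule on 4 via 0R1]
10. r, 1   [or-rule on 8 (branches; this branch)]
11. not q, 1   [or-rule on 9 (branches; this branch)]
12. not Box (p or not q), 2   [neg-Box-rule on 5: fresh world 2, 0R2]
13. p or not q, 2   [Box-rule on 4 via 0R2]
14. not q, 2   [or-rule on 13 (branches; this branch)]
15. not (p or not q), 3   [neg-Box-rule on 12: fresh world 3, 2R3]
16. not p, 3   [neg-or-rule on 15]
17. q, 3   [neg-or-rule on 15]
Accessibility: 0R0, 0R1, 0R2, 1R0, 1R1, 2R0, 2R2, 2R3, 3R2, 3R3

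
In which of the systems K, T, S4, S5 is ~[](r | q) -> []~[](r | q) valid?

S5

S5-tableau for the negation ~(~[](r | q) -> []~[](r | q)):
1. ~(~[](r | q) -> []~[](r | q)), w0
2. ~[](r | q), w0
3. ~[]~[](r | q), w0
4. ~(r | q), w1
5. ~r, w1
6. ~q, w1
7. [](r | q), w2
8. r | q, w0
9. r | q, w1
10. r | q, w2
11. q, w0
12. q, w1
Accessibility: w0Rw0, w0Rw1, w0Rw2, w1Rw0, w1Rw1, w1Rw2, w2Rw0, w2Rw1, w2Rw2
Branch closes: q and ~q both at w1.
Every branch closes (one shown): valid in S5.
S4-tableau for the negation ~(~[](r | q) -> []~[](r | q)):
1. ~(~[](r | q) -> []~[](r | q)), w0
2. ~[](r | q), w0
3. ~[]~[](r | q), w0
4. ~(r | q), w1
5. ~r, w1
6. ~q, w1
7. [](r | q), w2
8. r | q, w2
9. q, w2
Accessibility: w0Rw0, w0Rw1, w0Rw2, w1Rw1, w2Rw2
Complete open branch: countermodel on an S4-frame, so not valid in S4, nor in K, T (the same frame is also a K-frame and a T-frame).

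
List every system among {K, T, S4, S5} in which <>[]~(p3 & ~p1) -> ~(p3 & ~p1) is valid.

S5

S4-tableau for the negation ~(<>[]~(p3 & ~p1) -> ~(p3 & ~p1)):
1. ~(<>[]~(p3 & ~p1) -> ~(p3 & ~p1)), w0
2. <>[]~(p3 & ~p1), w0
3. p3 & ~p1, w0
4. p3, w0
5. ~p1, w0
6. []~(p3 & ~p1), w1
7. ~(p3 & ~p1), w1
8. p1, w1
Accessibility: w0Rw0, w0Rw1, w1Rw1
Complete open branch: countermodel on an S4-frame, so not valid in S4, nor in K, T (the same frame is also a K-frame and a T-frame).
S5-tableau for the negation ~(<>[]~(p3 & ~p1) -> ~(p3 & ~p1)):
1. ~(<>[]~(p3 & ~p1) -> ~(p3 & ~p1)), w0
2. <>[]~(p3 & ~p1), w0
3. p3 & ~p1, w0
4. p3, w0
5. ~p1, w0
6. []~(p3 & ~p1), w1
7. ~(p3 & ~p1), w0
8. ~(p3 & ~p1), w1
9. p1, w0
Accessibility: w0Rw0, w0Rw1, w1Rw0, w1Rw1
Branch closes: p1 and ~p1 both at w0.
Every branch closes (one shown): valid in S5.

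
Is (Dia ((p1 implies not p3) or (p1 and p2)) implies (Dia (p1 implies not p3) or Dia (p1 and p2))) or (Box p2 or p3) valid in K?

Tableau for the negation not ((Dia ((p1 implies not p3) or (p1 and p2)) implies (Dia (p1 implies not p3) or Dia (p1 and p2))) or (Box p2 or p3)):
1. not ((Dia ((p1 implies not p3) or (p1 and p2)) implies (Dia (p1 implies not p3) or Dia (p1 and p2))) or (Box p2 or p3)), w0
2. not (Dia ((p1 implies not p3) or (p1 and p2)) implies (Dia (p1 implies not p3) or Dia (p1 and p2))), w0
3. not (Box p2 or p3), w0
4. Dia ((p1 implies not p3) or (p1 and p2)), w0
5. not (Dia (p1 implies not p3) or Dia (p1 and p2)), w0
6. not Box p2, w0
7. not p3, w0
8. not Dia (p1 implies not p3), w0
9. not Dia (p1 and p2), w0
10. (p1 implies not p3) or (p1 and p2), w1
11. not (p1 implies not p3), w1
12. p1, w1
13. p3, w1
14. not (p1 and p2), w1
15. p1 and p2, w1
16. p2, w1
17. not p2, w1
Accessibility: w0Rw1
Branch closes: p2 and not p2 both at w1.
All branches of the negation close; one closing branch shown above.

Yes, valid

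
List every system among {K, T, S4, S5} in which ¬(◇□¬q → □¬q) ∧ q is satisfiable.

S5-tableau for the formula:
1. ¬(◇□¬q → □¬q) ∧ q, w0
2. ¬(◇□¬q → □¬q), w0
3. q, w0
4. ◇□¬q, w0
5. ¬□¬q, w0
6. □¬q, w1
7. ¬q, w0
Accessibility: w0Rw0, w0Rw1, w1Rw0, w1Rw1
Branch closes: q and ¬q both at w0.
Every branch closes (one shown): unsatisfiable in S5.
S4-tableau for the formula:
1. ¬(◇□¬q → □¬q) ∧ q, w0
2. ¬(◇□¬q → □¬q), w0
3. q, w0
4. ◇□¬q, w0
5. ¬□¬q, w0
6. □¬q, w1
7. ¬q, w1
8. q, w2
Accessibility: w0Rw0, w0Rw1, w0Rw2, w1Rw1, w2Rw2
Complete open branch: satisfiable in S4, hence also in K, T (this S4-model is also a K-model and a T-model).

K, T, S4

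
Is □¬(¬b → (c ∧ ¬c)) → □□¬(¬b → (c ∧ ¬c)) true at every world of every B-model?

Tableau for the negation ¬(□¬(¬b → (c ∧ ¬c)) → □□¬(¬b → (c ∧ ¬c))):
1. ¬(□¬(¬b → (c ∧ ¬c)) → □□¬(¬b → (c ∧ ¬c))), 0
2. □¬(¬b → (c ∧ ¬c)), 0
3. ¬□□¬(¬b → (c ∧ ¬c)), 0
4. ¬(¬b → (c ∧ ¬c)), 0
5. ¬b, 0
6. ¬(c ∧ ¬c), 0
7. c, 0
8. ¬□¬(¬b → (c ∧ ¬c)), 1
9. ¬(¬b → (c ∧ ¬c)), 1
10. ¬b, 1
11. ¬(c ∧ ¬c), 1
12. c, 1
13. ¬b → (c ∧ ¬c), 2
14. b, 2
Accessibility: 0R0, 0R1, 1R0, 1R1, 1R2, 2R1, 2R2
The negation has an open branch (countermodel exists).

Not valid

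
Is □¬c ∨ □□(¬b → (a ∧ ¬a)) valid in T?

Tableau for the negation ¬(□¬c ∨ □□(¬b → (a ∧ ¬a))):
1. ¬(□¬c ∨ □□(¬b → (a ∧ ¬a))), u
2. ¬□¬c, u
3. ¬□□(¬b → (a ∧ ¬a)), u
4. c, v
5. ¬□(¬b → (a ∧ ¬a)), w
6. ¬(¬b → (a ∧ ¬a)), x
7. ¬b, x
8. ¬(a ∧ ¬a), x
9. a, x
Accessibility: uRu, uRv, uRw, vRv, wRw, wRx, xRx
The negation has an open branch (countermodel exists).

Not valid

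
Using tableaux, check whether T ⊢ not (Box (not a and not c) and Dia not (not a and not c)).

Tableau for the negation Box (not a and not c) and Dia not (not a and not c):
1. Box (not a and not c) and Dia not (not a and not c), u
2. Box (not a and not c), u   [and-rule on 1]
3. Dia not (not a and not c), u   [and-rule on 1]
4. not a and not c, u   [Box-rule on 2 via uRu]
5. not a, u   [and-rule on 4]
6. not c, u   [and-rule on 4]
7. not (not a and not c), v   [Dia-rule on 3: fresh world v, uRv]
8. not a and not c, v   [Box-rule on 2 via uRv]
9. not a, v   [and-rule on 8]
10. not c, v   [and-rule on 8]
11. c, v   [neg-and-rule on 7 (branches; this branch)]
Accessibility: uRu, uRv, vRv
Branch closes: c and not c both at v.
Every branch of the negation's tableau closes; the branch above is one of them.

Valid in T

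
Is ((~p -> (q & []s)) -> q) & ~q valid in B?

Tableau for the negation ~(((~p -> (q & []s)) -> q) & ~q):
1. ~(((~p -> (q & []s)) -> q) & ~q), 0
2. q, 0
Accessibility: 0R0
The negation has an open branch (countermodel exists).

No, not valid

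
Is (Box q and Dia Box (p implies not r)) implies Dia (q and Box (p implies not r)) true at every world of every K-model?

Tableau for the negation not ((Box q and Dia Box (p implies not r)) implies Dia (q and Box (p implies not r))):
1. not ((Box q and Dia Box (p implies not r)) implies Dia (q and Box (p implies not r))), w0
2. Box q and Dia Box (p implies not r), w0   [neg-implies-rule on 1]
3. not Dia (q and Box (p implies not r)), w0   [neg-implies-rule on 1]
4. Box q, w0   [and-rule on 2]
5. Dia Box (p implies not r), w0   [and-rule on 2]
6. Box (p implies not r), w1   [Dia-rule on 5: fresh world w1, w0Rw1]
7. not (q and Box (p implies not r)), w1   [neg-Dia-rule on 3 via w0Rw1]
8. q, w1   [Box-rule on 4 via w0Rw1]
9. not Box (p implies not r), w1   [neg-and-rule on 7 (branches; this branch)]
10. not (p implies not r), w2   [neg-Box-rule on 9: fresh world w2, w1Rw2]
11. p, w2   [neg-implies-rule on 10]
12. r, w2   [neg-implies-rule on 10]
13. p implies not r, w2   [Box-rule on 6 via w1Rw2]
14. not r, w2   [implies-rule on 13 (branches; this branch)]
Accessibility: w0Rw1, w1Rw2
Branch closes: r and not r both at w2.
Every branch of the negation's tableau closes; the branch above is one of them.

Valid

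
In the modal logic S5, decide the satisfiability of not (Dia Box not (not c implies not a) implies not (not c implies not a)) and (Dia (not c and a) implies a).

Unsatisfiable

1. not (Dia Box not (not c implies not a) implies not (not c implies not a)) and (Dia (not c and a) implies a), 0
2. not (Dia Box not (not c implies not a) implies not (not c implies not a)), 0
3. Dia (not c and a) implies a, 0
4. Dia Box not (not c implies not a), 0
5. not c implies not a, 0
6. not Dia (not c and a), 0
7. not (not c and a), 0
8. not a, 0
9. Box not (not c implies not a), 1
10. not (not c and a), 1
11. not (not c implies not a), 0
12. not c, 0
13. a, 0
Accessibility: 0R0, 0R1, 1R0, 1R1
Branch closes: a and not a both at 0.
All branches of the tableau close; one closing branch shown above.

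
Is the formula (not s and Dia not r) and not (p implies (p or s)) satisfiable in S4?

1. (not s and Dia not r) and not (p implies (p or s)), u
2. not s and Dia not r, u
3. not (p implies (p or s)), u
4. not s, u
5. Dia not r, u
6. p, u
7. not (p or s), u
8. not p, u
Accessibility: uRu
Branch closes: p and not p both at u.
(One branch shown.) All branches close.

Unsatisfiable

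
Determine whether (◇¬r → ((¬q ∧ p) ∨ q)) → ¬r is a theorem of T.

Not valid

Tableau for the negation ¬((◇¬r → ((¬q ∧ p) ∨ q)) → ¬r):
1. ¬((◇¬r → ((¬q ∧ p) ∨ q)) → ¬r), u
2. ◇¬r → ((¬q ∧ p) ∨ q), u
3. r, u
4. (¬q ∧ p) ∨ q, u
5. q, u
Accessibility: uRu
The negation has an open branch (countermodel exists).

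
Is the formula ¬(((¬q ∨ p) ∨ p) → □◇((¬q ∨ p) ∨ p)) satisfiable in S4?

1. ¬(((¬q ∨ p) ∨ p) → □◇((¬q ∨ p) ∨ p)), u
2. (¬q ∨ p) ∨ p, u   [¬→-rule on 1]
3. ¬□◇((¬q ∨ p) ∨ p), u   [¬→-rule on 1]
4. p, u   [∨-rule on 2 (branches; this branch)]
5. ¬◇((¬q ∨ p) ∨ p), v   [¬□-rule on 3: fresh world v, uRv]
6. ¬((¬q ∨ p) ∨ p), v   [¬◇-rule on 5 via vRv]
7. ¬(¬q ∨ p), v   [¬∨-rule on 6]
8. ¬p, v   [¬∨-rule on 6]
9. q, v   [¬∨-rule on 7]
Accessibility: uRu, uRv, vRv

Yes, satisfiable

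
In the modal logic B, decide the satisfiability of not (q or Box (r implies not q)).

1. not (q or Box (r implies not q)), 0
2. not q, 0
3. not Box (r implies not q), 0
4. not (r implies not q), 1
5. r, 1
6. q, 1
Accessibility: 0R0, 0R1, 1R0, 1R1

Yes, satisfiable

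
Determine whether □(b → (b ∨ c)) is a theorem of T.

Valid in T

Tableau for the negation ¬□(b → (b ∨ c)):
1. ¬□(b → (b ∨ c)), u
2. ¬(b → (b ∨ c)), v
3. b, v
4. ¬(b ∨ c), v
5. ¬b, v
6. ¬c, v
Accessibility: uRu, uRv, vRv
Branch closes: b and ¬b both at v.
All branches of the negation close; one closing branch shown above.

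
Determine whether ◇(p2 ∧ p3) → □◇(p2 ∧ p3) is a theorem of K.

Invalid (countermodel exists)

Tableau for the negation ¬(◇(p2 ∧ p3) → □◇(p2 ∧ p3)):
1. ¬(◇(p2 ∧ p3) → □◇(p2 ∧ p3)), w0
2. ◇(p2 ∧ p3), w0
3. ¬□◇(p2 ∧ p3), w0
4. p2 ∧ p3, w1
5. p2, w1
6. p3, w1
7. ¬◇(p2 ∧ p3), w2
Accessibility: w0Rw1, w0Rw2
The negation has an open branch (countermodel exists).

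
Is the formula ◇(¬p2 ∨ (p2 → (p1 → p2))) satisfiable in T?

1. ◇(¬p2 ∨ (p2 → (p1 → p2))), 0
2. ¬p2 ∨ (p2 → (p1 → p2)), 1   [◇-rule on 1: fresh world 1, 0R1]
3. p2 → (p1 → p2), 1   [∨-rule on 2 (branches; this branch)]
4. p1 → p2, 1   [→-rule on 3 (branches; this branch)]
5. p2, 1   [→-rule on 4 (branches; this branch)]
Accessibility: 0R0, 0R1, 1R1

Satisfiable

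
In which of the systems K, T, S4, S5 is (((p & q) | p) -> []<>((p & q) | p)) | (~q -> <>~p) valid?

T-tableau for the negation ~((((p & q) | p) -> []<>((p & q) | p)) | (~q -> <>~p)):
1. ~((((p & q) | p) -> []<>((p & q) | p)) | (~q -> <>~p)), u
2. ~(((p & q) | p) -> []<>((p & q) | p)), u   [~|-rule on 1]
3. ~(~q -> <>~p), u   [~|-rule on 1]
4. (p & q) | p, u   [~->-rule on 2]
5. ~[]<>((p & q) | p), u   [~->-rule on 2]
6. ~q, u   [~->-rule on 3]
7. ~<>~p, u   [~->-rule on 3]
8. p, u   [~<>-rule on 7 via uRu]
9. ~<>((p & q) | p), v   [~[]-rule on 5: fresh world v, uRv]
10. p, v   [~<>-rule on 7 via uRv]
11. ~((p & q) | p), v   [~<>-rule on 9 via vRv]
12. ~(p & q), v   [~|-rule on 11]
13. ~p, v   [~|-rule on 11]
Accessibility: uRu, uRv, vRv
Branch closes: p and ~p both at v.
Every branch closes (one shown): valid in T, hence also in S4, S5 (every theorem of T is a theorem of S4 and S5).
K-tableau for the negation ~((((p & q) | p) -> []<>((p & q) | p)) | (~q -> <>~p)):
1. ~((((p & q) | p) -> []<>((p & q) | p)) | (~q -> <>~p)), u
2. ~(((p & q) | p) -> []<>((p & q) | p)), u   [~|-rule on 1]
3. ~(~q -> <>~p), u   [~|-rule on 1]
4. (p & q) | p, u   [~->-rule on 2]
5. ~[]<>((p & q) | p), u   [~->-rule on 2]
6. ~q, u   [~->-rule on 3]
7. ~<>~p, u   [~->-rule on 3]
8. p, u   [|-rule on 4 (branches; this branch)]
9. ~<>((p & q) | p), v   [~[]-rule on 5: fresh world v, uRv]
10. p, v   [~<>-rule on 7 via uRv]
Accessibility: uRv
Complete open branch: countermodel on a K-frame, so not valid in K.

T, S4, S5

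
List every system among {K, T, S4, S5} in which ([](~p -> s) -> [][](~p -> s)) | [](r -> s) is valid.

S4, S5

S4-tableau for the negation ~(([](~p -> s) -> [][](~p -> s)) | [](r -> s)):
1. ~(([](~p -> s) -> [][](~p -> s)) | [](r -> s)), u
2. ~([](~p -> s) -> [][](~p -> s)), u
3. ~[](r -> s), u
4. [](~p -> s), u
5. ~[][](~p -> s), u
6. ~p -> s, u
7. s, u
8. ~(r -> s), v
9. r, v
10. ~s, v
11. ~p -> s, v
12. p, v
13. ~[](~p -> s), w
14. ~p -> s, w
15. s, w
16. ~(~p -> s), x
17. ~p, x
18. ~s, x
19. ~p -> s, x
20. s, x
Accessibility: uRu, uRv, uRw, uRx, vRv, wRw, wRx, xRx
Branch closes: s and ~s both at x.
Every branch closes (one shown): valid in S4, hence also in S5 (every theorem of S4 is a theorem of S5).
T-tableau for the negation ~(([](~p -> s) -> [][](~p -> s)) | [](r -> s)):
1. ~(([](~p -> s) -> [][](~p -> s)) | [](r -> s)), u
2. ~([](~p -> s) -> [][](~p -> s)), u
3. ~[](r -> s), u
4. [](~p -> s), u
5. ~[][](~p -> s), u
6. ~p -> s, u
7. s, u
8. ~(r -> s), v
9. r, v
10. ~s, v
11. ~p -> s, v
12. p, v
13. ~[](~p -> s), w
14. ~p -> s, w
15. s, w
16. ~(~p -> s), x
17. ~p, x
18. ~s, x
Accessibility: uRu, uRv, uRw, vRv, wRw, wRx, xRx
Complete open branch: countermodel on a T-frame, so not valid in T, nor in K (the same frame is also a K-frame).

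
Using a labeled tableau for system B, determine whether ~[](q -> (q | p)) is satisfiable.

No, unsatisfiable

1. ~[](q -> (q | p)), u
2. ~(q -> (q | p)), v
3. q, v
4. ~(q | p), v
5. ~q, v
6. ~p, v
Accessibility: uRu, uRv, vRu, vRv
Branch closes: q and ~q both at v.
Every branch closes; the branch above is one of them.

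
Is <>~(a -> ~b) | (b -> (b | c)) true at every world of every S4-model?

Valid

Tableau for the negation ~(<>~(a -> ~b) | (b -> (b | c))):
1. ~(<>~(a -> ~b) | (b -> (b | c))), u
2. ~<>~(a -> ~b), u   [~|-rule on 1]
3. ~(b -> (b | c)), u   [~|-rule on 1]
4. b, u   [~->-rule on 3]
5. ~(b | c), u   [~->-rule on 3]
6. ~b, u   [~|-rule on 5]
7. ~c, u   [~|-rule on 5]
Accessibility: uRu
Branch closes: b and ~b both at u.
Every branch of the negation's tableau closes; the branch above is one of them.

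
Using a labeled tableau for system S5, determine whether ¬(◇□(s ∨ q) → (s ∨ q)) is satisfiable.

1. ¬(◇□(s ∨ q) → (s ∨ q)), w0
2. ◇□(s ∨ q), w0   [¬→-rule on 1]
3. ¬(s ∨ q), w0   [¬→-rule on 1]
4. ¬s, w0   [¬∨-rule on 3]
5. ¬q, w0   [¬∨-rule on 3]
6. □(s ∨ q), w1   [◇-rule on 2: fresh world w1, w0Rw1]
7. s ∨ q, w0   [□-rule on 6 via w1Rw0]
8. s ∨ q, w1   [□-rule on 6 via w1Rw1]
9. q, w0   [∨-rule on 7 (branches; this branch)]
Accessibility: w0Rw0, w0Rw1, w1Rw0, w1Rw1
Branch closes: q and ¬q both at w0.
(One branch shown.) All branches close.

Unsatisfiable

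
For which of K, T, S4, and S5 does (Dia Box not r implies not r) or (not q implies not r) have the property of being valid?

S5

S5-tableau for the negation not ((Dia Box not r implies not r) or (not q implies not r)):
1. not ((Dia Box not r implies not r) or (not q implies not r)), w0
2. not (Dia Box not r implies not r), w0
3. not (not q implies not r), w0
4. Dia Box not r, w0
5. r, w0
6. not q, w0
7. Box not r, w1
8. not r, w0
Accessibility: w0Rw0, w0Rw1, w1Rw0, w1Rw1
Branch closes: r and not r both at w0.
Every branch closes (one shown): valid in S5.
S4-tableau for the negation not ((Dia Box not r implies not r) or (not q implies not r)):
1. not ((Dia Box not r implies not r) or (not q implies not r)), w0
2. not (Dia Box not r implies not r), w0
3. not (not q implies not r), w0
4. Dia Box not r, w0
5. r, w0
6. not q, w0
7. Box not r, w1
8. not r, w1
Accessibility: w0Rw0, w0Rw1, w1Rw1
Complete open branch: countermodel on an S4-frame, so not valid in S4, nor in K, T (the same frame is also a K-frame and a T-frame).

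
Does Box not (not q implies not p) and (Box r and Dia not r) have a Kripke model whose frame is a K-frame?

1. Box not (not q implies not p) and (Box r and Dia not r), w0
2. Box not (not q implies not p), w0   [and-rule on 1]
3. Box r and Dia not r, w0   [and-rule on 1]
4. Box r, w0   [and-rule on 3]
5. Dia not r, w0   [and-rule on 3]
6. not r, w1   [Dia-rule on 5: fresh world w1, w0Rw1]
7. not (not q implies not p), w1   [Box-rule on 2 via w0Rw1]
8. not q, w1   [neg-implies-rule on 7]
9. p, w1   [neg-implies-rule on 7]
10. r, w1   [Box-rule on 4 via w0Rw1]
Accessibility: w0Rw1
Branch closes: r and not r both at w1.
(One branch shown.) All branches close.

No, unsatisfiable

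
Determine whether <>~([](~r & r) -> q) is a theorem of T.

Tableau for the negation ~<>~([](~r & r) -> q):
1. ~<>~([](~r & r) -> q), u
2. [](~r & r) -> q, u
3. q, u
Accessibility: uRu
The negation has an open branch (countermodel exists).

Not valid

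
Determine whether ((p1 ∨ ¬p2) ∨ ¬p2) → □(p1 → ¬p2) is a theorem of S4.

Tableau for the negation ¬(((p1 ∨ ¬p2) ∨ ¬p2) → □(p1 → ¬p2)):
1. ¬(((p1 ∨ ¬p2) ∨ ¬p2) → □(p1 → ¬p2)), w0
2. (p1 ∨ ¬p2) ∨ ¬p2, w0   [¬→-rule on 1]
3. ¬□(p1 → ¬p2), w0   [¬→-rule on 1]
4. ¬p2, w0   [∨-rule on 2 (branches; this branch)]
5. ¬(p1 → ¬p2), w1   [¬□-rule on 3: fresh world w1, w0Rw1]
6. p1, w1   [¬→-rule on 5]
7. p2, w1   [¬→-rule on 5]
Accessibility: w0Rw0, w0Rw1, w1Rw1
The negation has an open branch (countermodel exists).

No, not valid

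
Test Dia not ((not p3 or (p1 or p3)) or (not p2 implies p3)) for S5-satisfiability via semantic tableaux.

1. Dia not ((not p3 or (p1 or p3)) or (not p2 implies p3)), u
2. not ((not p3 or (p1 or p3)) or (not p2 implies p3)), v   [Dia-rule on 1: fresh world v, uRv]
3. not (not p3 or (p1 or p3)), v   [neg-or-rule on 2]
4. not (not p2 implies p3), v   [neg-or-rule on 2]
5. p3, v   [neg-or-rule on 3]
6. not (p1 or p3), v   [neg-or-rule on 3]
7. not p2, v   [neg-implies-rule on 4]
8. not p3, v   [neg-implies-rule on 4]
Accessibility: uRu, uRv, vRu, vRv
Branch closes: p3 and not p3 both at v.
All branches of the tableau close; one closing branch shown above.

No, unsatisfiable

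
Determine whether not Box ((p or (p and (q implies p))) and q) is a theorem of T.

Tableau for the negation Box ((p or (p and (q implies p))) and q):
1. Box ((p or (p and (q implies p))) and q), 0
2. (p or (p and (q implies p))) and q, 0
3. p or (p and (q implies p)), 0
4. q, 0
5. p and (q implies p), 0
6. p, 0
7. q implies p, 0
Accessibility: 0R0
The negation has an open branch (countermodel exists).

Invalid (countermodel exists)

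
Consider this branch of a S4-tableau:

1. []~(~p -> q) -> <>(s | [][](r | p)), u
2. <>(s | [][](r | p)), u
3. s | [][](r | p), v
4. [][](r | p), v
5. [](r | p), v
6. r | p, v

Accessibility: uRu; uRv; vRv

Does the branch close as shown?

Open

No atom appears with both signs at the same world.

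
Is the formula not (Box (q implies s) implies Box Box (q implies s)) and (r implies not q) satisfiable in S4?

1. not (Box (q implies s) implies Box Box (q implies s)) and (r implies not q), 0
2. not (Box (q implies s) implies Box Box (q implies s)), 0
3. r implies not q, 0
4. Box (q implies s), 0
5. not Box Box (q implies s), 0
6. q implies s, 0
7. not q, 0
8. s, 0
9. not Box (q implies s), 1
10. q implies s, 1
11. s, 1
12. not (q implies s), 2
13. q, 2
14. not s, 2
15. q implies s, 2
16. s, 2
Accessibility: 0R0, 0R1, 0R2, 1R1, 1R2, 2R2
Branch closes: s and not s both at 2.
All branches of the tableau close; one closing branch shown above.

Unsatisfiable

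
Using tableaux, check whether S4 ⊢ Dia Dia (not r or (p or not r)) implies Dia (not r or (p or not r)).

Valid in S4

Tableau for the negation not (Dia Dia (not r or (p or not r)) implies Dia (not r or (p or not r))):
1. not (Dia Dia (not r or (p or not r)) implies Dia (not r or (p or not r))), w0
2. Dia Dia (not r or (p or not r)), w0
3. not Dia (not r or (p or not r)), w0
4. not (not r or (p or not r)), w0
5. r, w0
6. not (p or not r), w0
7. not p, w0
8. Dia (not r or (p or not r)), w1
9. not (not r or (p or not r)), w1
10. r, w1
11. not (p or not r), w1
12. not p, w1
13. not r or (p or not r), w2
14. not (not r or (p or not r)), w2
15. r, w2
16. not (p or not r), w2
17. not p, w2
18. p or not r, w2
19. not r, w2
Accessibility: w0Rw0, w0Rw1, w0Rw2, w1Rw1, w1Rw2, w2Rw2
Branch closes: r and not r both at w2.
All branches of the negation close; one closing branch shown above.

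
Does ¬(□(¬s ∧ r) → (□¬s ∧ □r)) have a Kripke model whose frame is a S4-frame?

Unsatisfiable

1. ¬(□(¬s ∧ r) → (□¬s ∧ □r)), w0
2. □(¬s ∧ r), w0   [¬→-rule on 1]
3. ¬(□¬s ∧ □r), w0   [¬→-rule on 1]
4. ¬s ∧ r, w0   [□-rule on 2 via w0Rw0]
5. ¬s, w0   [∧-rule on 4]
6. r, w0   [∧-rule on 4]
7. ¬□r, w0   [¬∧-rule on 3 (branches; this branch)]
8. ¬r, w1   [¬□-rule on 7: fresh world w1, w0Rw1]
9. ¬s ∧ r, w1   [□-rule on 2 via w0Rw1]
10. ¬s, w1   [∧-rule on 9]
11. r, w1   [∧-rule on 9]
Accessibility: w0Rw0, w0Rw1, w1Rw1
Branch closes: r and ¬r both at w1.
Every branch closes; the branch above is one of them.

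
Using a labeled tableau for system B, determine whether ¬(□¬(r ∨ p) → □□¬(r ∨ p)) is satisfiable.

Satisfiable

1. ¬(□¬(r ∨ p) → □□¬(r ∨ p)), u
2. □¬(r ∨ p), u   [¬→-rule on 1]
3. ¬□□¬(r ∨ p), u   [¬→-rule on 1]
4. ¬(r ∨ p), u   [□-rule on 2 via uRu]
5. ¬r, u   [¬∨-rule on 4]
6. ¬p, u   [¬∨-rule on 4]
7. ¬□¬(r ∨ p), v   [¬□-rule on 3: fresh world v, uRv]
8. ¬(r ∨ p), v   [□-rule on 2 via uRv]
9. ¬r, v   [¬∨-rule on 8]
10. ¬p, v   [¬∨-rule on 8]
11. r ∨ p, w   [¬□-rule on 7: fresh world w, vRw]
12. p, w   [∨-rule on 11 (branches; this branch)]
Accessibility: uRu, uRv, vRu, vRv, vRw, wRv, wRw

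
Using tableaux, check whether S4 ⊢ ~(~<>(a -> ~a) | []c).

Not valid

Tableau for the negation ~<>(a -> ~a) | []c:
1. ~<>(a -> ~a) | []c, w0
2. []c, w0   [|-rule on 1 (branches; this branch)]
3. c, w0   [[]-rule on 2 via w0Rw0]
Accessibility: w0Rw0
The negation has an open branch (countermodel exists).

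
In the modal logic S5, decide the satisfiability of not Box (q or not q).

Unsatisfiable

1. not Box (q or not q), w0
2. not (q or not q), w1   [neg-Box-rule on 1: fresh world w1, w0Rw1]
3. not q, w1   [neg-or-rule on 2]
4. q, w1   [neg-or-rule on 2]
Accessibility: w0Rw0, w0Rw1, w1Rw0, w1Rw1
Branch closes: q and not q both at w1.
(One branch shown.) All branches close.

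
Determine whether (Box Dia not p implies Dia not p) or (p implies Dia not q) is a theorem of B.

Tableau for the negation not ((Box Dia not p implies Dia not p) or (p implies Dia not q)):
1. not ((Box Dia not p implies Dia not p) or (p implies Dia not q)), 0
2. not (Box Dia not p implies Dia not p), 0   [neg-or-rule on 1]
3. not (p implies Dia not q), 0   [neg-or-rule on 1]
4. Box Dia not p, 0   [neg-implies-rule on 2]
5. not Dia not p, 0   [neg-implies-rule on 2]
6. p, 0   [neg-implies-rule on 3]
7. not Dia not q, 0   [neg-implies-rule on 3]
8. Dia not p, 0   [Box-rule on 4 via 0R0]
9. q, 0   [neg-Dia-rule on 7 via 0R0]
10. not p, 1   [Dia-rule on 8: fresh world 1, 0R1]
11. Dia not p, 1   [Box-rule on 4 via 0R1]
12. p, 1   [neg-Dia-rule on 5 via 0R1]
Accessibility: 0R0, 0R1, 1R0, 1R1
Branch closes: p and not p both at 1.
All branches of the negation close; one closing branch shown above.

Valid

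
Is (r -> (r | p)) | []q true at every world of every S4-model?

Valid

Tableau for the negation ~((r -> (r | p)) | []q):
1. ~((r -> (r | p)) | []q), w0
2. ~(r -> (r | p)), w0
3. ~[]q, w0
4. r, w0
5. ~(r | p), w0
6. ~r, w0
7. ~p, w0
Accessibility: w0Rw0
Branch closes: r and ~r both at w0.
Every branch of the negation's tableau closes; the branch above is one of them.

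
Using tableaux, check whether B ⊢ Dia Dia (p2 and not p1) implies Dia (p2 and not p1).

Tableau for the negation not (Dia Dia (p2 and not p1) implies Dia (p2 and not p1)):
1. not (Dia Dia (p2 and not p1) implies Dia (p2 and not p1)), u
2. Dia Dia (p2 and not p1), u   [neg-implies-rule on 1]
3. not Dia (p2 and not p1), u   [neg-implies-rule on 1]
4. not (p2 and not p1), u   [neg-Dia-rule on 3 via uRu]
5. p1, u   [neg-and-rule on 4 (branches; this branch)]
6. Dia (p2 and not p1), v   [Dia-rule on 2: fresh world v, uRv]
7. not (p2 and not p1), v   [neg-Dia-rule on 3 via uRv]
8. p1, v   [neg-and-rule on 7 (branches; this branch)]
9. p2 and not p1, w   [Dia-rule on 6: fresh world w, vRw]
10. p2, w   [and-rule on 9]
11. not p1, w   [and-rule on 9]
Accessibility: uRu, uRv, vRu, vRv, vRw, wRv, wRw
The negation has an open branch (countermodel exists).

No, not valid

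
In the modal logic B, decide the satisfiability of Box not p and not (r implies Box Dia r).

1. Box not p and not (r implies Box Dia r), u
2. Box not p, u   [and-rule on 1]
3. not (r implies Box Dia r), u   [and-rule on 1]
4. r, u   [neg-implies-rule on 3]
5. not Box Dia r, u   [neg-implies-rule on 3]
6. not p, u   [Box-rule on 2 via uRu]
7. not Dia r, v   [neg-Box-rule on 5: fresh world v, uRv]
8. not p, v   [Box-rule on 2 via uRv]
9. not r, u   [neg-Dia-rule on 7 via vRu]
Accessibility: uRu, uRv, vRu, vRv
Branch closes: r and not r both at u.
All branches of the tableau close; one closing branch shown above.

Unsatisfiable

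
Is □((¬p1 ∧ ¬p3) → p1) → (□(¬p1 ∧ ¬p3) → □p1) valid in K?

Valid in K

Tableau for the negation ¬(□((¬p1 ∧ ¬p3) → p1) → (□(¬p1 ∧ ¬p3) → □p1)):
1. ¬(□((¬p1 ∧ ¬p3) → p1) → (□(¬p1 ∧ ¬p3) → □p1)), u
2. □((¬p1 ∧ ¬p3) → p1), u
3. ¬(□(¬p1 ∧ ¬p3) → □p1), u
4. □(¬p1 ∧ ¬p3), u
5. ¬□p1, u
6. ¬p1, v
7. (¬p1 ∧ ¬p3) → p1, v
8. ¬p1 ∧ ¬p3, v
9. ¬p3, v
10. ¬(¬p1 ∧ ¬p3), v
11. p3, v
Accessibility: uRv
Branch closes: p3 and ¬p3 both at v.
All branches of the negation close; one closing branch shown above.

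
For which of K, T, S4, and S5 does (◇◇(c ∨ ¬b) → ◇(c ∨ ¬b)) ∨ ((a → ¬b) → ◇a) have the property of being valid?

S4, S5

T-tableau for the negation ¬((◇◇(c ∨ ¬b) → ◇(c ∨ ¬b)) ∨ ((a → ¬b) → ◇a)):
1. ¬((◇◇(c ∨ ¬b) → ◇(c ∨ ¬b)) ∨ ((a → ¬b) → ◇a)), u
2. ¬(◇◇(c ∨ ¬b) → ◇(c ∨ ¬b)), u   [¬∨-rule on 1]
3. ¬((a → ¬b) → ◇a), u   [¬∨-rule on 1]
4. ◇◇(c ∨ ¬b), u   [¬→-rule on 2]
5. ¬◇(c ∨ ¬b), u   [¬→-rule on 2]
6. a → ¬b, u   [¬→-rule on 3]
7. ¬◇a, u   [¬→-rule on 3]
8. ¬(c ∨ ¬b), u   [¬◇-rule on 5 via uRu]
9. ¬c, u   [¬∨-rule on 8]
10. b, u   [¬∨-rule on 8]
11. ¬a, u   [¬◇-rule on 7 via uRu]
12. ◇(c ∨ ¬b), v   [◇-rule on 4: fresh world v, uRv]
13. ¬(c ∨ ¬b), v   [¬◇-rule on 5 via uRv]
14. ¬c, v   [¬∨-rule on 13]
15. b, v   [¬∨-rule on 13]
16. ¬a, v   [¬◇-rule on 7 via uRv]
17. c ∨ ¬b, w   [◇-rule on 12: fresh world w, vRw]
18. ¬b, w   [∨-rule on 17 (branches; this branch)]
Accessibility: uRu, uRv, vRv, vRw, wRw
Complete open branch: countermodel on a T-frame, so not valid in T, nor in K (the same frame is also a K-frame).
S4-tableau for the negation ¬((◇◇(c ∨ ¬b) → ◇(c ∨ ¬b)) ∨ ((a → ¬b) → ◇a)):
1. ¬((◇◇(c ∨ ¬b) → ◇(c ∨ ¬b)) ∨ ((a → ¬b) → ◇a)), u
2. ¬(◇◇(c ∨ ¬b) → ◇(c ∨ ¬b)), u   [¬∨-rule on 1]
3. ¬((a → ¬b) → ◇a), u   [¬∨-rule on 1]
4. ◇◇(c ∨ ¬b), u   [¬→-rule on 2]
5. ¬◇(c ∨ ¬b), u   [¬→-rule on 2]
6. a → ¬b, u   [¬→-rule on 3]
7. ¬◇a, u   [¬→-rule on 3]
8. ¬(c ∨ ¬b), u   [¬◇-rule on 5 via uRu]
9. ¬c, u   [¬∨-rule on 8]
10. b, u   [¬∨-rule on 8]
11. ¬a, u   [¬◇-rule on 7 via uRu]
12. ◇(c ∨ ¬b), v   [◇-rule on 4: fresh world v, uRv]
13. ¬(c ∨ ¬b), v   [¬◇-rule on 5 via uRv]
14. ¬c, v   [¬∨-rule on 13]
15. b, v   [¬∨-rule on 13]
16. ¬a, v   [¬◇-rule on 7 via uRv]
17. c ∨ ¬b, w   [◇-rule on 12: fresh world w, vRw]
18. ¬(c ∨ ¬b), w   [¬◇-rule on 5 via uRw]
19. ¬c, w   [¬∨-rule on 18]
20. b, w   [¬∨-rule on 18]
21. ¬a, w   [¬◇-rule on 7 via uRw]
22. ¬b, w   [∨-rule on 17 (branches; this branch)]
Accessibility: uRu, uRv, uRw, vRv, vRw, wRw
Branch closes: b and ¬b both at w.
Every branch closes (one shown): valid in S4, hence also in S5 (every theorem of S4 is a theorem of S5).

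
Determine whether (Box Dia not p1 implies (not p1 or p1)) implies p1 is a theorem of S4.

Not valid

Tableau for the negation not ((Box Dia not p1 implies (not p1 or p1)) implies p1):
1. not ((Box Dia not p1 implies (not p1 or p1)) implies p1), u
2. Box Dia not p1 implies (not p1 or p1), u
3. not p1, u
4. not p1 or p1, u
Accessibility: uRu
The negation has an open branch (countermodel exists).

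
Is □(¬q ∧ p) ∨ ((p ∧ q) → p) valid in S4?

Tableau for the negation ¬(□(¬q ∧ p) ∨ ((p ∧ q) → p)):
1. ¬(□(¬q ∧ p) ∨ ((p ∧ q) → p)), 0
2. ¬□(¬q ∧ p), 0
3. ¬((p ∧ q) → p), 0
4. p ∧ q, 0
5. ¬p, 0
6. p, 0
7. q, 0
Accessibility: 0R0
Branch closes: p and ¬p both at 0.
All branches of the negation close; one closing branch shown above.

Valid in S4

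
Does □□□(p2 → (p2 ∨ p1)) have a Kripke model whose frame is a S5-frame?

Satisfiable

1. □□□(p2 → (p2 ∨ p1)), u
2. □□(p2 → (p2 ∨ p1)), u   [□-rule on 1 via uRu]
3. □(p2 → (p2 ∨ p1)), u   [□-rule on 2 via uRu]
4. p2 → (p2 ∨ p1), u   [□-rule on 3 via uRu]
5. p2 ∨ p1, u   [→-rule on 4 (branches; this branch)]
6. p1, u   [∨-rule on 5 (branches; this branch)]
Accessibility: uRu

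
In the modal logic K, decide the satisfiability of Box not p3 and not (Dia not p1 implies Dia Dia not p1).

1. Box not p3 and not (Dia not p1 implies Dia Dia not p1), u
2. Box not p3, u
3. not (Dia not p1 implies Dia Dia not p1), u
4. Dia not p1, u
5. not Dia Dia not p1, u
6. not p1, v
7. not p3, v
8. not Dia not p1, v
Accessibility: uRv

Satisfiable (open branch found)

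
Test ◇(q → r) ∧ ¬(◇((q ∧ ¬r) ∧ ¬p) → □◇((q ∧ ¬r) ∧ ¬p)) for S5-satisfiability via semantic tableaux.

Unsatisfiable (every branch closes)

1. ◇(q → r) ∧ ¬(◇((q ∧ ¬r) ∧ ¬p) → □◇((q ∧ ¬r) ∧ ¬p)), w0
2. ◇(q → r), w0   [∧-rule on 1]
3. ¬(◇((q ∧ ¬r) ∧ ¬p) → □◇((q ∧ ¬r) ∧ ¬p)), w0   [∧-rule on 1]
4. ◇((q ∧ ¬r) ∧ ¬p), w0   [¬→-rule on 3]
5. ¬□◇((q ∧ ¬r) ∧ ¬p), w0   [¬→-rule on 3]
6. q → r, w1   [◇-rule on 2: fresh world w1, w0Rw1]
7. r, w1   [→-rule on 6 (branches; this branch)]
8. (q ∧ ¬r) ∧ ¬p, w2   [◇-rule on 4: fresh world w2, w0Rw2]
9. q ∧ ¬r, w2   [∧-rule on 8]
10. ¬p, w2   [∧-rule on 8]
11. q, w2   [∧-rule on 9]
12. ¬r, w2   [∧-rule on 9]
13. ¬◇((q ∧ ¬r) ∧ ¬p), w3   [¬□-rule on 5: fresh world w3, w0Rw3]
14. ¬((q ∧ ¬r) ∧ ¬p), w0   [¬◇-rule on 13 via w3Rw0]
15. ¬((q ∧ ¬r) ∧ ¬p), w1   [¬◇-rule on 13 via w3Rw1]
16. ¬((q ∧ ¬r) ∧ ¬p), w2   [¬◇-rule on 13 via w3Rw2]
17. ¬((q ∧ ¬r) ∧ ¬p), w3   [¬◇-rule on 13 via w3Rw3]
18. ¬(q ∧ ¬r), w0   [¬∧-rule on 14 (branches; this branch)]
19. ¬(q ∧ ¬r), w1   [¬∧-rule on 15 (branches; this branch)]
20. ¬(q ∧ ¬r), w2   [¬∧-rule on 16 (branches; this branch)]
21. p, w3   [¬∧-rule on 17 (branches; this branch)]
22. r, w0   [¬∧-rule on 18 (branches; this branch)]
23. r, w2   [¬∧-rule on 20 (branches; this branch)]
Accessibility: w0Rw0, w0Rw1, w0Rw2, w0Rw3, w1Rw0, w1Rw1, w1Rw2, w1Rw3, w2Rw0, w2Rw1, w2Rw2, w2Rw3, w3Rw0, w3Rw1, w3Rw2, w3Rw3
Branch closes: r and ¬r both at w2.
Every branch closes; the branch above is one of them.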